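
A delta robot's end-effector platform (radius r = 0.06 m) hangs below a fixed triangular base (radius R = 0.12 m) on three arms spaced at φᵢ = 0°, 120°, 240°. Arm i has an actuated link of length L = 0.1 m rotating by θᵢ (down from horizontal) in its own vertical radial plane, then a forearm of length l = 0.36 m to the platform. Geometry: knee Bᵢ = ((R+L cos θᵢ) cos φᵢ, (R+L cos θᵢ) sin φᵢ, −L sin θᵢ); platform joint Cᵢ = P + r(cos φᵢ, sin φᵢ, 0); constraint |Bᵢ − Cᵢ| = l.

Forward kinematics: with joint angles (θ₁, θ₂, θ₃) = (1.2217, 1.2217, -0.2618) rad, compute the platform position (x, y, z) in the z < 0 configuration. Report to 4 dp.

(-0.1062, -0.1839, -0.3298)

φ1=0.0°: virtual centre (0.0942, 0.0000, -0.0940), radius l
centre 2 = (0.0942·cos120.0°, 0.0942·sin120.0°, -0.0940) = (-0.0471, 0.0816, -0.0940)
centre 3 = (0.1566·cos240.0°, 0.1566·sin240.0°, 0.0259) = (-0.0783, -0.1356, 0.0259)
subtract pairs → two planes through P
linear system: -0.2826x+0.1632y = 0.0000−0.0000z; -0.3450x+-0.2712y = 0.0075−0.2397z
Cramer: x(z) = -0.0092+0.2942z;  y(z) = -0.0159+0.5096z
quadratic in z: (1.3462)z²+(0.1109)z+(-0.1098)=0, √Δ=0.7770 → z ∈ {-0.3298, 0.2474}; z = -0.3298 (taking z<0)
x = -0.1062, y = -0.1839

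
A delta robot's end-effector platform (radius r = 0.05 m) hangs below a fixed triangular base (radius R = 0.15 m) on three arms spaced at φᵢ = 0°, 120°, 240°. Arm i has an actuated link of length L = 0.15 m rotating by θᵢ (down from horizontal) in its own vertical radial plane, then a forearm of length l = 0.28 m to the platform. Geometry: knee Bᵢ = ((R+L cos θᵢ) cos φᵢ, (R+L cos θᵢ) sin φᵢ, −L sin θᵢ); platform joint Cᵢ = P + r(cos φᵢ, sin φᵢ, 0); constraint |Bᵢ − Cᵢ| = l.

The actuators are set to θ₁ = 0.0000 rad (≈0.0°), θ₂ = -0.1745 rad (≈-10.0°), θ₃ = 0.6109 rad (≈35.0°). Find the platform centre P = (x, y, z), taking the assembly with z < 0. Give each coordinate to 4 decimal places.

φ1=0.0°: virtual centre (0.2500, 0.0000, 0.0000), radius l
O2 = (0.2477·cos120.0°, 0.2477·sin120.0°, 0.0260) = (-0.1239, 0.2145, 0.0260)
φ3=240.0°: virtual centre (-0.1114, -0.1930, -0.0860), radius l
eliminate P² terms by subtracting sphere 1 from 2 and 3
linear system: -0.7477x+0.4291y = -0.0005−0.0521z; -0.7229x+-0.3860y = -0.0054−-0.1721z
Cramer: x(z) = 0.0042-0.0897z;  y(z) = 0.0062-0.2778z
sphere 1 gives Az²+Bz+C=0 with A=1.0852, B=0.0407, C=-0.0179;  B²−4AC=0.0795;  roots -0.1486, 0.1112;  negative root z = -0.1486
x = 0.0175, y = 0.0475

(0.0175, 0.0475, -0.1486)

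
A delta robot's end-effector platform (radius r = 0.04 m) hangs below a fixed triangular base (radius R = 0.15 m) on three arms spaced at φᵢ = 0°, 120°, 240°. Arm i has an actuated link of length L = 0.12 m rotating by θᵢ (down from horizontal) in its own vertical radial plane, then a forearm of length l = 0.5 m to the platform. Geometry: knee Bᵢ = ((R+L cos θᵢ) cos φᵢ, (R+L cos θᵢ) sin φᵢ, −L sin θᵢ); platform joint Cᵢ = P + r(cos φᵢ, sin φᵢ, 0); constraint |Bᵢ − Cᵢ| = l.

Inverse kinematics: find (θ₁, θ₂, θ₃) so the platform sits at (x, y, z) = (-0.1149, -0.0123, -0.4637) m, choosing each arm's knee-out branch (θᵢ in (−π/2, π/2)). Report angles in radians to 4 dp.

rotate P by −φ1: (-0.1149, -0.0123, -0.4637)
  A cos θ + B sin θ = C:  0.2249·cos θ + -0.4637·sin θ = -0.1256
  θ1 = atan2(B,A) + arccos(C/0.5154) = 0.6978
arm 2 (φ=120.0°): x'=0.0468, y'=0.1057
  A cos θ + B sin θ = C:  0.0632·cos θ + -0.4637·sin θ = 0.0226
  θ2 = atan2(B,A) + arccos(C/0.4680) = 0.0871
φ3=240.0° → target in arm frame (0.0681, -0.0934)
  A=0.0419, B=-0.4637, C=(l²−L²−A²−y'²−z²)/(2L)=0.0421
  √(A²+B²)=0.4656;  θ3 = -1.4807+1.4802 ≈ -0.0005

θ₁ = 0.6978, θ₂ = 0.0871, θ₃ = -0.0005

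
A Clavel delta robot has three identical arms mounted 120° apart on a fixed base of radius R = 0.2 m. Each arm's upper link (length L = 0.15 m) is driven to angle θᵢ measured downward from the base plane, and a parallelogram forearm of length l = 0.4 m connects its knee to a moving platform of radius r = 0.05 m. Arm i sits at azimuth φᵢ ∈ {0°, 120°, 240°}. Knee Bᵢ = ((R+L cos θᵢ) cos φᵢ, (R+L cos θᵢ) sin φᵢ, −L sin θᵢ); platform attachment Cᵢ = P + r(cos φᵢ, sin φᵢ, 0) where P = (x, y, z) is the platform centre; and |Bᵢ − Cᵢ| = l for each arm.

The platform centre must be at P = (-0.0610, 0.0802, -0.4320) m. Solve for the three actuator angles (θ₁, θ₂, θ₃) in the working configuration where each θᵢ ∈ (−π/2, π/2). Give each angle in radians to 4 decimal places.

rotate P by −φ1: (-0.0610, 0.0802, -0.4320)
  A=0.2110, B=-0.4320, C=(l²−L²−A²−y'²−z²)/(2L)=-0.3336
  √(A²+B²)=0.4808;  θ1 = -1.1165+2.3376 ≈ 1.2212
arm 2 (φ=120.0°): x'=0.1000, y'=0.0127
  e−x'=0.0500;  (l²−L²−(e−x')²−y'²−z²)/2L = -0.1726
  γ=atan2(-0.4320,0.0500)=-1.4555;  ψ=arccos(-0.3970)=1.9790;  θ2=γ+ψ≈0.5235
rotate P by −φ3: (-0.0390, -0.0929, -0.4320)
  A=0.1890, B=-0.4320, C=(l²−L²−A²−y'²−z²)/(2L)=-0.3115
  √(A²+B²)=0.4715;  θ3 = -1.1585+2.2926 ≈ 1.1341

θ₁ = 1.2212, θ₂ = 0.5235, θ₃ = 1.1341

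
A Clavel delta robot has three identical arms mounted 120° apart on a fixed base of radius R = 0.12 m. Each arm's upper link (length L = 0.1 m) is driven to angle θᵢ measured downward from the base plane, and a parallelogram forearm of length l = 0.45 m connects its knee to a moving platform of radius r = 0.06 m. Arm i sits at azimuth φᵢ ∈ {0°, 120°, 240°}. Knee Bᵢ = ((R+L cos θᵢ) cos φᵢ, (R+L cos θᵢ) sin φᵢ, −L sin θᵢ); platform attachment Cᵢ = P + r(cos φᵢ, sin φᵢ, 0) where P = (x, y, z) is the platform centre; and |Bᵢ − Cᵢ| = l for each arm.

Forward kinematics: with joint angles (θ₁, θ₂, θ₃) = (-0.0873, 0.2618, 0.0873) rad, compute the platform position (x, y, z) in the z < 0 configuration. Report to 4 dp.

arm 1 at φ=0.0°: ρ1 = 0.1596;  O1 = (0.1596, 0.0000, 0.0087)
arm 2 at φ=120.0°: ρ2 = 0.1566;  O2 = (-0.0783, 0.1356, -0.0259)
φ3=240.0°: virtual centre (-0.0798, -0.1382, -0.0087), radius l
eliminate P² terms by subtracting sphere 1 from 2 and 3
plane₁₂: -0.4758x+0.2712y+-0.0692z = -0.0004
det = 0.2614;  x = 0.0004+-0.1094z,  y = -0.0007+0.0633z
quadratic in z: (1.0160)z²+(0.0173)z+(-0.1771)=0, √Δ=0.8485 → z ∈ {-0.4261, 0.4090}; z = -0.4261 (taking z<0)
x = 0.0470, y = -0.0276

(0.0470, -0.0276, -0.4261)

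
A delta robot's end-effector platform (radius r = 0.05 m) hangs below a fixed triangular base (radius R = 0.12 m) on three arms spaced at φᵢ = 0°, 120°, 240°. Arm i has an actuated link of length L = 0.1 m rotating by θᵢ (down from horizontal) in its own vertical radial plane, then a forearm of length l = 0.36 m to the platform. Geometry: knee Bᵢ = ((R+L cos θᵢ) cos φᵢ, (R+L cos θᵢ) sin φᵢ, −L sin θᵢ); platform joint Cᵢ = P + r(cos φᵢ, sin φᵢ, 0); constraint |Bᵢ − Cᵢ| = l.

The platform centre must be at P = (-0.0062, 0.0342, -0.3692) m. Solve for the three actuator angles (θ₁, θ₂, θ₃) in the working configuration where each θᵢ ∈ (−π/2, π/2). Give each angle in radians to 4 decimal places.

arm 1 (φ=0.0°): x'=-0.0062, y'=0.0342
  A cos θ + B sin θ = C:  0.0762·cos θ + -0.3692·sin θ = -0.1184
  γ=atan2(-0.3692,0.0762)=-1.3673;  ψ=arccos(-0.3141)=1.8903;  θ1=γ+ψ≈0.5231
φ2=120.0° → target in arm frame (0.0327, -0.0117)
  e−x'=0.0373;  (l²−L²−(e−x')²−y'²−z²)/2L = -0.0912
  γ=atan2(-0.3692,0.0373)=-1.4702;  ψ=arccos(-0.2457)=1.8191;  θ2=γ+ψ≈0.3489
φ3=240.0° → target in arm frame (-0.0265, -0.0225)
  A cos θ + B sin θ = C:  0.0965·cos θ + -0.3692·sin θ = -0.1326
  θ3 = atan2(B,A) + arccos(C/0.3816) = 0.6107

θ₁ = 0.5231, θ₂ = 0.3489, θ₃ = 0.6107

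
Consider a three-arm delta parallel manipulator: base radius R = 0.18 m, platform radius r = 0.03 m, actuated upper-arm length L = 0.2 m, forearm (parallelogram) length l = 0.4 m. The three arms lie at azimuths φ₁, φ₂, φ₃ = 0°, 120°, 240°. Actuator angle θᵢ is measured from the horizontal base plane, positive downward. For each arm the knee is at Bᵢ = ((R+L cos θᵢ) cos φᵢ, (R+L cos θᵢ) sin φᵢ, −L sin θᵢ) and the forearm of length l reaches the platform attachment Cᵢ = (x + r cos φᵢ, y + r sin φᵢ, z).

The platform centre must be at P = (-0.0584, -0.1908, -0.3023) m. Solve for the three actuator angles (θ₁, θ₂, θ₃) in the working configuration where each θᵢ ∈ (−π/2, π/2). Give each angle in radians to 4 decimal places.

φ1=0.0° → target in arm frame (-0.0584, -0.1908)
  e−x'=0.2084;  (l²−L²−(e−x')²−y'²−z²)/2L = -0.1281
  θ1 = atan2(B,A) + arccos(C/0.3672) = 0.9598
φ2=120.0° → target in arm frame (-0.1360, 0.1460)
  A=0.2860, B=-0.3023, C=(l²−L²−A²−y'²−z²)/(2L)=-0.1863
  √(A²+B²)=0.4162;  θ2 = -0.8130+2.0349 ≈ 1.2218
φ3=240.0° → target in arm frame (0.1944, 0.0448)
  A=-0.0444, B=-0.3023, C=(l²−L²−A²−y'²−z²)/(2L)=0.0616
  θ3 = atan2(B,A) + arccos(C/0.3055) = -0.3489

θ₁ = 0.9598, θ₂ = 1.2218, θ₃ = -0.3489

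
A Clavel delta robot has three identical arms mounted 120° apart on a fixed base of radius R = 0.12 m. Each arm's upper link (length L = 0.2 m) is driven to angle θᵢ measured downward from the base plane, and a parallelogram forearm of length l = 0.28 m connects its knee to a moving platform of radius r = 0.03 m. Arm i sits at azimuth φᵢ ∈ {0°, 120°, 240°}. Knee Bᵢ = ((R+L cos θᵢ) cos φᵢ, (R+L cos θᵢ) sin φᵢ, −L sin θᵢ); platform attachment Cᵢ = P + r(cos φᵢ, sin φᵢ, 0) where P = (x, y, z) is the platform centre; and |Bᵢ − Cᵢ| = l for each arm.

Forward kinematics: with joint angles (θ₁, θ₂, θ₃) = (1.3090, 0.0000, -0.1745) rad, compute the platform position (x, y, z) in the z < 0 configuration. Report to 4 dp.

(-0.1242, -0.0072, -0.1060)

S1 = (0.1418·cos0.0°, 0.1418·sin0.0°, -0.1932) = (0.1418, 0.0000, -0.1932)
arm 2 at φ=120.0°: e+L cos θ2 = 0.2900;  S2 = (-0.1450, 0.2511, 0.0000)
arm 3 at φ=240.0°: e+L cos θ3 = 0.2870;  S3 = (-0.1435, -0.2485, 0.0347)
eliminate P² terms by subtracting sphere 1 from 2 and 3
plane₁₂: -0.5735x+0.5023y+0.3864z = 0.0267
Cramer: x(z) = -0.0462+0.7365z;  y(z) = 0.0004+0.0717z
into |P−S₁|² = l²: 1.5476z² + 0.1096z + -0.0058 = 0;  Δ = 0.0477;  z = -0.1060 or 0.0351 → z<0 root = -0.1060
x = -0.1242, y = -0.0072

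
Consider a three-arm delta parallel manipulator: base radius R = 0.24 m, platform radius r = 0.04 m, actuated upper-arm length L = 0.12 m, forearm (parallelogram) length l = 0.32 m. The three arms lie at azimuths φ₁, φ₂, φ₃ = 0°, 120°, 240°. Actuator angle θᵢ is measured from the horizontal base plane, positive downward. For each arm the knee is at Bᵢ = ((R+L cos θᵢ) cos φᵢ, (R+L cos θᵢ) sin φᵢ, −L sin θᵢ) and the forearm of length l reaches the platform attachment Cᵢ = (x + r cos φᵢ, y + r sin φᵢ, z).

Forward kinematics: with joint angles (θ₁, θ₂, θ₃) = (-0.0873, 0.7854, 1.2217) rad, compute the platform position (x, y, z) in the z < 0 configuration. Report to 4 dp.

(0.0726, 0.0344, -0.1901)

arm 1 at φ=0.0°: ρ1 = 0.3195;  centre 1 = (0.3195, 0.0000, 0.0105)
φ2=120.0°: virtual centre (-0.1424, 0.2467, -0.0849), radius l
centre 3 = (0.2410·cos240.0°, 0.2410·sin240.0°, -0.1128) = (-0.1205, -0.2088, -0.1128)
subtract pairs → two planes through P
[-0.9239 0.4934 -0.1906]·P = -0.0139;  [-0.8801 -0.4175 -0.2464]·P = -0.0314
det = 0.8200;  x = 0.0260+-0.2453z,  y = 0.0205+-0.0731z
sphere 1 gives Az²+Bz+C=0 with A=1.0655, B=0.1201, C=-0.0157;  B²−4AC=0.0813;  roots -0.1901, 0.0774;  negative root z = -0.1901
x = 0.0726, y = 0.0344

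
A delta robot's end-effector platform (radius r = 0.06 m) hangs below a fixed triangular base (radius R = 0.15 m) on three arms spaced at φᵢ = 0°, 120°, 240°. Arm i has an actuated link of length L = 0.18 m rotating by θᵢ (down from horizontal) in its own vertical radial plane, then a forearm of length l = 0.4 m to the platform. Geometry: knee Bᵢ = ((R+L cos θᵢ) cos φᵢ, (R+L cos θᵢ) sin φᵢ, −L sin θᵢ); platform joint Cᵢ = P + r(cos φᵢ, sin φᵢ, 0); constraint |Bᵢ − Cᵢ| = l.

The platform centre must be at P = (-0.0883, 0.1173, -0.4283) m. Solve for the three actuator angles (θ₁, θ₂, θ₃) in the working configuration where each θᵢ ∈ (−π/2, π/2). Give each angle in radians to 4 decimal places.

rotate P by −φ1: (-0.0883, 0.1173, -0.4283)
  A=0.1783, B=-0.4283, C=(l²−L²−A²−y'²−z²)/(2L)=-0.2816
  √(A²+B²)=0.4639;  θ1 = -1.1763+2.2232 ≈ 1.0469
arm 2 (φ=120.0°): x'=0.1457, y'=0.0178
  e−x'=-0.0557;  (l²−L²−(e−x')²−y'²−z²)/2L = -0.1646
  √(A²+B²)=0.4319;  θ2 = -1.7002+1.9618 ≈ 0.2616
φ3=240.0° → target in arm frame (-0.0574, -0.1351)
  e−x'=0.1474;  (l²−L²−(e−x')²−y'²−z²)/2L = -0.2662
  √(A²+B²)=0.4530;  θ3 = -1.2393+2.1990 ≈ 0.9597

θ₁ = 1.0469, θ₂ = 0.2616, θ₃ = 0.9597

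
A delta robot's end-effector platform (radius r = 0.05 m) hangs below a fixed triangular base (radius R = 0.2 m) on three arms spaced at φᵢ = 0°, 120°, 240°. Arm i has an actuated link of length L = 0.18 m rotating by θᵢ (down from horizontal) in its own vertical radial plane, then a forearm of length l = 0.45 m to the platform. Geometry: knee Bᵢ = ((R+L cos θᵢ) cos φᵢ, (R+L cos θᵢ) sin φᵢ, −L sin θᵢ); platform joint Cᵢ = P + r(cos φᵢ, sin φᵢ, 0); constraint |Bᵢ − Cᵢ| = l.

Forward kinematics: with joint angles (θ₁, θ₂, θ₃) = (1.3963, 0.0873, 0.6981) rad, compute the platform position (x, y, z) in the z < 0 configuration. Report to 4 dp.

arm 1 at φ=0.0°: e+L cos θ1 = 0.1813;  S1 = (0.1813, 0.0000, -0.1773)
arm 2 at φ=120.0°: e+L cos θ2 = 0.3293;  S2 = (-0.1647, 0.2852, -0.0157)
S3 = (0.2879·cos240.0°, 0.2879·sin240.0°, -0.1157) = (-0.1439, -0.2493, -0.1157)
eliminate P² terms by subtracting sphere 1 from 2 and 3
plane₁₂: -0.6918x+0.5704y+0.3231z = 0.0444
Cramer: x(z) = -0.0564+0.3232z;  y(z) = 0.0094-0.1746z
into |P−S₁|² = l²: 1.1349z² + 0.1976z + -0.1145 = 0;  Δ = 0.5588;  z = -0.4164 or 0.2423 → z<0 root = -0.4164
x = -0.1910, y = 0.0821

(-0.1910, 0.0821, -0.4164)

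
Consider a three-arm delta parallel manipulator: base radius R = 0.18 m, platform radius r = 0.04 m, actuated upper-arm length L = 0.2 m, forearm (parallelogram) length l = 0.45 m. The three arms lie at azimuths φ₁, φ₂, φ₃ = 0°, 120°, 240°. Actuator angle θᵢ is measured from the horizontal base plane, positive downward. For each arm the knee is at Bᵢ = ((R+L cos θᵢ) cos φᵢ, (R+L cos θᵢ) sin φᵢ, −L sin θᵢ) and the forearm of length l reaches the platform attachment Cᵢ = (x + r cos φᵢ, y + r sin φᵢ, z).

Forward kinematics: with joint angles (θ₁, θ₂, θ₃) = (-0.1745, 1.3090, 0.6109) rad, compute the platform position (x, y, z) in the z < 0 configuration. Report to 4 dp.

(0.1928, -0.1296, -0.3714)

S1 = (0.3370·cos0.0°, 0.3370·sin0.0°, 0.0347) = (0.3370, 0.0000, 0.0347)
S2 = (0.1918·cos120.0°, 0.1918·sin120.0°, -0.1932) = (-0.0959, 0.1661, -0.1932)
φ3=240.0°: virtual centre (-0.1519, -0.2631, -0.1147), radius l
|S₂|²−|S₁|² = -0.0407;  |S₃|²−|S₁|² = -0.0093
[-0.8657 0.3321 -0.4558]·P = -0.0407;  [-0.9778 -0.5262 -0.2989]·P = -0.0093
det = 0.7803;  x = 0.0314+-0.4346z,  y = -0.0406+0.2396z
into |P−S₁|² = l²: 1.2463z² + 0.1767z + -0.1063 = 0;  Δ = 0.5609;  z = -0.3714 or 0.2296 → z<0 root = -0.3714
x = 0.1928, y = -0.1296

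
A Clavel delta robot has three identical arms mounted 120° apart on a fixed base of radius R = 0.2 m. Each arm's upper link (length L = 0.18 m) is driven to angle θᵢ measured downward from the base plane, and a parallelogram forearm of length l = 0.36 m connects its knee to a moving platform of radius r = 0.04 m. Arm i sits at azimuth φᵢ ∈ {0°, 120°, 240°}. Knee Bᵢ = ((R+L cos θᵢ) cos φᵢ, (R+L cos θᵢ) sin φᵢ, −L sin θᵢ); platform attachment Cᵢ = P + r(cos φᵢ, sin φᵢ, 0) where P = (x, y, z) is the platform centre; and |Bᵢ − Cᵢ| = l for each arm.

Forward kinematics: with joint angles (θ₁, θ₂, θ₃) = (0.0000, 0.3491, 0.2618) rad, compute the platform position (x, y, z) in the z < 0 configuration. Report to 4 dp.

φ1=0.0°: virtual centre (0.3400, 0.0000, 0.0000), radius l
arm 2 at φ=120.0°: e+L cos θ2 = 0.3291;  centre 2 = (-0.1646, 0.2850, -0.0616)
φ3=240.0°: virtual centre (-0.1669, -0.2891, -0.0466), radius l
eliminate P² terms by subtracting sphere 1 from 2 and 3
linear system: -1.0091x+0.5701y = -0.0035−-0.1231z; -1.0139x+-0.5783y = -0.0020−-0.0932z
Cramer: x(z) = 0.0027-0.1070z;  y(z) = -0.0013+0.0265z
sphere 1 gives Az²+Bz+C=0 with A=1.0122, B=0.0721, C=-0.0158;  B²−4AC=0.0693;  roots -0.1656, 0.0944;  negative root z = -0.1656
x = 0.0204, y = -0.0057

(0.0204, -0.0057, -0.1656)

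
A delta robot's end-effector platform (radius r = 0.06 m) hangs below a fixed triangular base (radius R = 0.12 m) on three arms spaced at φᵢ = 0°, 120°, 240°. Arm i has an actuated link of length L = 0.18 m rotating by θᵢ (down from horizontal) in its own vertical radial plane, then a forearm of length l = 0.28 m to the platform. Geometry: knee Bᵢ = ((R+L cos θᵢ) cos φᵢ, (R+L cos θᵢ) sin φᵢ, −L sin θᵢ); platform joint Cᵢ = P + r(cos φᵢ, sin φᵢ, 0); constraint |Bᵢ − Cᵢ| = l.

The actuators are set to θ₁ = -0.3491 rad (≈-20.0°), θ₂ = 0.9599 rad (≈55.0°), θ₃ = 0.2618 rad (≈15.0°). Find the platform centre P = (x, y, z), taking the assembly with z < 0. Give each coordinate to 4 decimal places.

centre 1 = (0.2291·cos0.0°, 0.2291·sin0.0°, 0.0616) = (0.2291, 0.0000, 0.0616)
centre 2 = (0.1632·cos120.0°, 0.1632·sin120.0°, -0.1474) = (-0.0816, 0.1414, -0.1474)
centre 3 = (0.2339·cos240.0°, 0.2339·sin240.0°, -0.0466) = (-0.1169, -0.2025, -0.0466)
eliminate P² terms by subtracting sphere 1 from 2 and 3
plane₁₂: -0.6215x+0.2828y+-0.4180z = -0.0079
det = 0.4475;  x = 0.0068+-0.5151z,  y = -0.0130+0.3461z
sphere 1 gives Az²+Bz+C=0 with A=1.3851, B=0.0969, C=-0.0250;  B²−4AC=0.1479;  roots -0.1738, 0.1039;  negative root z = -0.1738
x = 0.0963, y = -0.0732

(0.0963, -0.0732, -0.1738)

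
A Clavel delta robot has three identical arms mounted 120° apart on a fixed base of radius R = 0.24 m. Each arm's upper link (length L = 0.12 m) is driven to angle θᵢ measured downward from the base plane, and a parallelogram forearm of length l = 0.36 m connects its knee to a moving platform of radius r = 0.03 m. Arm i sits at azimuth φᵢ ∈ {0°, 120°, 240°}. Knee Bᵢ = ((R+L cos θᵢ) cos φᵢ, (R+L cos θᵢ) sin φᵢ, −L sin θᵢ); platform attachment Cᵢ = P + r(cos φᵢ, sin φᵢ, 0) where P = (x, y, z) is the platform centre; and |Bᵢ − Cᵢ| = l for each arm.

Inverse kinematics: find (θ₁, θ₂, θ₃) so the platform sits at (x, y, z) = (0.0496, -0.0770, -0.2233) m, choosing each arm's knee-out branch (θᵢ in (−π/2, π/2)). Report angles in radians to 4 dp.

arm 1 (φ=0.0°): x'=0.0496, y'=-0.0770
  A=0.1604, B=-0.2233, C=(l²−L²−A²−y'²−z²)/(2L)=0.1403
  √(A²+B²)=0.2749;  θ1 = -0.9479+1.0351 ≈ 0.0872
rotate P by −φ2: (-0.0915, -0.0045, -0.2233)
  e−x'=0.3015;  (l²−L²−(e−x')²−y'²−z²)/2L = -0.1066
  θ2 = atan2(B,A) + arccos(C/0.3752) = 1.2213
rotate P by −φ3: (0.0419, 0.0815, -0.2233)
  A cos θ + B sin θ = C:  0.1681·cos θ + -0.2233·sin θ = 0.1268
  √(A²+B²)=0.2795;  θ3 = -0.9255+1.0998 ≈ 0.1744

θ₁ = 0.0872, θ₂ = 1.2213, θ₃ = 0.1744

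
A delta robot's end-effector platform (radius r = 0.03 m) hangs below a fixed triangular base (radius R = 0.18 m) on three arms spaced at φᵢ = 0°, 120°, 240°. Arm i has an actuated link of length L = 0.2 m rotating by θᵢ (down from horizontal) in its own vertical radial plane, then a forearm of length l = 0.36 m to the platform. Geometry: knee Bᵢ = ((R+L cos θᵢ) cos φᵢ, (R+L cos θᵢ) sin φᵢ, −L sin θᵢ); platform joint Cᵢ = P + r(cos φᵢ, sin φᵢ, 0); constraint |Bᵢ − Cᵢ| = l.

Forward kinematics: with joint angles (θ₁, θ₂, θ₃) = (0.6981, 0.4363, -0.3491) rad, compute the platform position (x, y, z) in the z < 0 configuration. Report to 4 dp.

(-0.0521, -0.0450, -0.1653)

φ1=0.0°: virtual centre (0.3032, 0.0000, -0.1286), radius l
arm 2 at φ=120.0°: ρ2 = 0.3313;  S2 = (-0.1656, 0.2869, -0.0845)
arm 3 at φ=240.0°: ρ3 = 0.3379;  S3 = (-0.1690, -0.2927, 0.0684)
|S₂|²−|S₁|² = 0.0084;  |S₃|²−|S₁|² = 0.0104
plane₁₂: -0.9377x+0.5738y+0.0881z = 0.0084
Cramer: x(z) = -0.0100+0.2545z;  y(z) = -0.0017+0.2624z
sphere 1 gives Az²+Bz+C=0 with A=1.1336, B=0.0968, C=-0.0150;  B²−4AC=0.0773;  roots -0.1653, 0.0799;  negative root z = -0.1653
x = -0.0521, y = -0.0450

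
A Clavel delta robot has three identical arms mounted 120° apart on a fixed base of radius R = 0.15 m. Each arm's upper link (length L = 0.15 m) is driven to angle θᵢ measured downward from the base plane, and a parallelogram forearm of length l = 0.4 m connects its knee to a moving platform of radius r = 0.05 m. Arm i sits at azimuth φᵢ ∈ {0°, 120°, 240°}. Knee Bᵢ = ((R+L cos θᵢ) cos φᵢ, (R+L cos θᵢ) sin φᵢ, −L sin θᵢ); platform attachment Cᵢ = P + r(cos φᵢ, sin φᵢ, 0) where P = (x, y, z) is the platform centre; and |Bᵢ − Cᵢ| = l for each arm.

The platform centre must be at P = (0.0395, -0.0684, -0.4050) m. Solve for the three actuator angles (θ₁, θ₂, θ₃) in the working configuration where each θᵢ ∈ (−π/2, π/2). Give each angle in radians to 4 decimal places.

rotate P by −φ1: (0.0395, -0.0684, -0.4050)
  A=0.0605, B=-0.4050, C=(l²−L²−A²−y'²−z²)/(2L)=-0.1162
  θ1 = atan2(B,A) + arccos(C/0.4095) = 0.4360
φ2=120.0° → target in arm frame (-0.0790, 0.0000)
  A=0.1790, B=-0.4050, C=(l²−L²−A²−y'²−z²)/(2L)=-0.1952
  √(A²+B²)=0.4428;  θ2 = -1.1547+2.0273 ≈ 0.8727
φ3=240.0° → target in arm frame (0.0395, 0.0684)
  A cos θ + B sin θ = C:  0.0605·cos θ + -0.4050·sin θ = -0.1162
  √(A²+B²)=0.4095;  θ3 = -1.4225+1.8586 ≈ 0.4361

θ₁ = 0.4360, θ₂ = 0.8727, θ₃ = 0.4361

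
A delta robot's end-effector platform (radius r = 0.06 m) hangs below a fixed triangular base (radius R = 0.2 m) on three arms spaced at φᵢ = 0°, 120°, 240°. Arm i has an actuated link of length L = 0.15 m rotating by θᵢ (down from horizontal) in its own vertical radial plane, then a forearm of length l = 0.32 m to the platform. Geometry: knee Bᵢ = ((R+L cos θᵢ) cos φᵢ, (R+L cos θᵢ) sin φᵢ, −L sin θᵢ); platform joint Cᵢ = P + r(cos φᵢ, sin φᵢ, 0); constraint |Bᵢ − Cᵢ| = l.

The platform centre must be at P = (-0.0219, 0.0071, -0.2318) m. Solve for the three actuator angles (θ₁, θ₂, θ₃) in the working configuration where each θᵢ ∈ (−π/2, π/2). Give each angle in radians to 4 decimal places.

θ₁ = 0.6108, θ₂ = 0.3495, θ₃ = 0.4362

rotate P by −φ1: (-0.0219, 0.0071, -0.2318)
  A=0.1619, B=-0.2318, C=(l²−L²−A²−y'²−z²)/(2L)=-0.0003
  θ1 = atan2(B,A) + arccos(C/0.2827) = 0.6108
rotate P by −φ2: (0.0171, 0.0154, -0.2318)
  e−x'=0.1229;  (l²−L²−(e−x')²−y'²−z²)/2L = 0.0361
  θ2 = atan2(B,A) + arccos(C/0.2624) = 0.3495
rotate P by −φ3: (0.0048, -0.0225, -0.2318)
  A cos θ + B sin θ = C:  0.1352·cos θ + -0.2318·sin θ = 0.0246
  √(A²+B²)=0.2683;  θ3 = -1.0428+1.4790 ≈ 0.4362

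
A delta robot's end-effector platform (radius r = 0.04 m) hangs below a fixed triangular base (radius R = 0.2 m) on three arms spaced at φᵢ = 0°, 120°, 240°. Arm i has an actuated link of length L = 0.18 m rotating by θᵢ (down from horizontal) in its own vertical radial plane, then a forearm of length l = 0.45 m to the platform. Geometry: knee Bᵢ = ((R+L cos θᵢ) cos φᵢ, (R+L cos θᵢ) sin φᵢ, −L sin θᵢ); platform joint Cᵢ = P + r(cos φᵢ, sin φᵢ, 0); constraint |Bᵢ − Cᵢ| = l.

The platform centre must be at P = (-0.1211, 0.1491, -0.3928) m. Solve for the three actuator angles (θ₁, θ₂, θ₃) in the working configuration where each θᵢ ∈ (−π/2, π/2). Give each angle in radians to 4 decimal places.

φ1=0.0° → target in arm frame (-0.1211, 0.1491)
  e−x'=0.2811;  (l²−L²−(e−x')²−y'²−z²)/2L = -0.2373
  γ=atan2(-0.3928,0.2811)=-0.9497;  ψ=arccos(-0.4914)=2.0844;  θ1=γ+ψ≈1.1348
φ2=120.0° → target in arm frame (0.1897, 0.0303)
  A cos θ + B sin θ = C:  -0.0297·cos θ + -0.3928·sin θ = 0.0389
  θ2 = atan2(B,A) + arccos(C/0.3939) = -0.1743
rotate P by −φ3: (-0.0686, -0.1794, -0.3928)
  e−x'=0.2286;  (l²−L²−(e−x')²−y'²−z²)/2L = -0.1906
  γ=atan2(-0.3928,0.2286)=-1.0438;  ψ=arccos(-0.4195)=2.0037;  θ3=γ+ψ≈0.9599

θ₁ = 1.1348, θ₂ = -0.1743, θ₃ = 0.9599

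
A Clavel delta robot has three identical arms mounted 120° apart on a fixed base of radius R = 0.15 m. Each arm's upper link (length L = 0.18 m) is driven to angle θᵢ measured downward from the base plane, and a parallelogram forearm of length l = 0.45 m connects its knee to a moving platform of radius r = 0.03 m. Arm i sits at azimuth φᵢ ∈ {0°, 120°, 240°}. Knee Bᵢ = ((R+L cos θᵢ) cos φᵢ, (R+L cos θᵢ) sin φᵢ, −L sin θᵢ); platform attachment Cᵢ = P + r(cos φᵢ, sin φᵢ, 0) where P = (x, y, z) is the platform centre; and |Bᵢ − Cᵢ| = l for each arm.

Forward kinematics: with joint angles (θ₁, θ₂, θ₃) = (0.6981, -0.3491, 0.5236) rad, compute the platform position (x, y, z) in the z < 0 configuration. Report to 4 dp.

O1 = (0.2579·cos0.0°, 0.2579·sin0.0°, -0.1157) = (0.2579, 0.0000, -0.1157)
φ2=120.0°: virtual centre (-0.1446, 0.2504, 0.0616), radius l
φ3=240.0°: virtual centre (-0.1379, -0.2389, -0.0900), radius l
subtract pairs → two planes through P
plane₁₂: -0.8049x+0.5008y+0.3545z = 0.0075
Cramer: x(z) = -0.0074+0.2498z;  y(z) = 0.0032-0.3064z
into |P−O₁|² = l²: 1.1563z² + 0.0969z + -0.1187 = 0;  Δ = 0.5586;  z = -0.3651 or 0.2813 → z<0 root = -0.3651
x = -0.0986, y = 0.1150

(-0.0986, 0.1150, -0.3651)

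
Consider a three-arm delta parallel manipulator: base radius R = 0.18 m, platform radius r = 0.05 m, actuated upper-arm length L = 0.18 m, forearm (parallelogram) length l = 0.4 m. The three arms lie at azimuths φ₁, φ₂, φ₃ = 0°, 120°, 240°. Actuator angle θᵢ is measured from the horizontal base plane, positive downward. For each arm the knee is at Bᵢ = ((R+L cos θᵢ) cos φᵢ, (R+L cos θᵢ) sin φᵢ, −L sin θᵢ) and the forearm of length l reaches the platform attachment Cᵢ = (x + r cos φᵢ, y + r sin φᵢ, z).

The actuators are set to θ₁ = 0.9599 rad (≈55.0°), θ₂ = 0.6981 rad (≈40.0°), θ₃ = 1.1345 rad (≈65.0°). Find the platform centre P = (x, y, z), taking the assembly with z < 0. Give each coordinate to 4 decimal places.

(-0.0064, 0.0722, -0.4595)

S1 = (0.2332·cos0.0°, 0.2332·sin0.0°, -0.1474) = (0.2332, 0.0000, -0.1474)
arm 2 at φ=120.0°: e+L cos θ2 = 0.2679;  S2 = (-0.1339, 0.2320, -0.1157)
arm 3 at φ=240.0°: e+L cos θ3 = 0.2061;  S3 = (-0.1030, -0.1785, -0.1631)
subtract pairs → two planes through P
[-0.7344 0.4640 0.0635]·P = 0.0090;  [-0.6726 -0.3569 -0.0314]·P = -0.0071
Cramer: x(z) = 0.0001+0.0141z;  y(z) = 0.0196-0.1145z
into |P−S₁|² = l²: 1.0133z² + 0.2838z + -0.0835 = 0;  Δ = 0.4191;  z = -0.4595 or 0.1794 → z<0 root = -0.4595
x = -0.0064, y = 0.0722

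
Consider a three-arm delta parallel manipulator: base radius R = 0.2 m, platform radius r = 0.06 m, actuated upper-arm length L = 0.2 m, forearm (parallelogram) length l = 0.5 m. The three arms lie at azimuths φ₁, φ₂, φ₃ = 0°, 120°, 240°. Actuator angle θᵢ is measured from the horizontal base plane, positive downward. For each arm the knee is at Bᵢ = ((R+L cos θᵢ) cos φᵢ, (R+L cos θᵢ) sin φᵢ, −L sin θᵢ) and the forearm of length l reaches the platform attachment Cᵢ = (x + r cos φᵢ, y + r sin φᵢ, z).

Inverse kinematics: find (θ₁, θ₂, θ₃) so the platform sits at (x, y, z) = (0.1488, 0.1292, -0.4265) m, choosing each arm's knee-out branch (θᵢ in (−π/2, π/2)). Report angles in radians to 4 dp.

rotate P by −φ1: (0.1488, 0.1292, -0.4265)
  e−x'=-0.0088;  (l²−L²−(e−x')²−y'²−z²)/2L = 0.0283
  γ=atan2(-0.4265,-0.0088)=-1.5914;  ψ=arccos(0.0664)=1.5044;  θ1=γ+ψ≈-0.0871
arm 2 (φ=120.0°): x'=0.0375, y'=-0.1935
  e−x'=0.1025;  (l²−L²−(e−x')²−y'²−z²)/2L = -0.0496
  γ=atan2(-0.4265,0.1025)=-1.3349;  ψ=arccos(-0.1131)=1.6841;  θ2=γ+ψ≈0.3492
rotate P by −φ3: (-0.1863, 0.0643, -0.4265)
  e−x'=0.3263;  (l²−L²−(e−x')²−y'²−z²)/2L = -0.2062
  θ3 = atan2(B,A) + arccos(C/0.5370) = 1.0473

θ₁ = -0.0871, θ₂ = 0.3492, θ₃ = 1.0473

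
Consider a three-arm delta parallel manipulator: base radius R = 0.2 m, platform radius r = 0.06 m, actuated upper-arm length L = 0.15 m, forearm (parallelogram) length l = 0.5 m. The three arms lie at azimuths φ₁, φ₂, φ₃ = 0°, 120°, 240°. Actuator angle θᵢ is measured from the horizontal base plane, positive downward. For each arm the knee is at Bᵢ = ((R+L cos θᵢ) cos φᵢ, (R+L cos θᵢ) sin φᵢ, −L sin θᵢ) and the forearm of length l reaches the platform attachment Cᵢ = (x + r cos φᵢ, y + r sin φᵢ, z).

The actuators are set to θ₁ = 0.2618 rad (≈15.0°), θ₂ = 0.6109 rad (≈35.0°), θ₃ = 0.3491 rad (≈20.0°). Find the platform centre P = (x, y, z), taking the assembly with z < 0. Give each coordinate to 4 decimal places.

(0.0386, -0.0409, -0.4720)

arm 1 at φ=0.0°: e+L cos θ1 = 0.2849;  S1 = (0.2849, 0.0000, -0.0388)
arm 2 at φ=120.0°: e+L cos θ2 = 0.2629;  S2 = (-0.1314, 0.2277, -0.0860)
S3 = (0.2810·cos240.0°, 0.2810·sin240.0°, -0.0513) = (-0.1405, -0.2433, -0.0513)
|S₂|²−|S₁|² = -0.0062;  |S₃|²−|S₁|² = -0.0011
plane₁₂: -0.8326x+0.4553y+-0.0944z = -0.0062
det = 0.7925;  x = 0.0044+-0.0723z,  y = -0.0055+0.0751z
sphere 1 gives Az²+Bz+C=0 with A=1.0109, B=0.1174, C=-0.1698;  B²−4AC=0.7004;  roots -0.4720, 0.3559;  negative root z = -0.4720
x = 0.0386, y = -0.0409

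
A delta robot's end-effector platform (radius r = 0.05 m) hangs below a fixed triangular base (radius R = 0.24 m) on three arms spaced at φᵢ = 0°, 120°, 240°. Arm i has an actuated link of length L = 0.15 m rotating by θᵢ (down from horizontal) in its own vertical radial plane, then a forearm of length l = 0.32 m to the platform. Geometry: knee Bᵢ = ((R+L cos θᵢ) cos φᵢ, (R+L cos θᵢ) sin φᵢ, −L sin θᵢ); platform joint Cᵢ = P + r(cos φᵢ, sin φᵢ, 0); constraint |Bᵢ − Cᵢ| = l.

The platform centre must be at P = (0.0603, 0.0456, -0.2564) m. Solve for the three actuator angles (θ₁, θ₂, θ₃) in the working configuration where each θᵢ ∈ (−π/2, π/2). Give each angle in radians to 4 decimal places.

θ₁ = 0.5234, θ₂ = 0.8729, θ₃ = 1.3088

arm 1 (φ=0.0°): x'=0.0603, y'=0.0456
  A=0.1297, B=-0.2564, C=(l²−L²−A²−y'²−z²)/(2L)=-0.0158
  θ1 = atan2(B,A) + arccos(C/0.2873) = 0.5234
rotate P by −φ2: (0.0093, -0.0750, -0.2564)
  A=0.1807, B=-0.2564, C=(l²−L²−A²−y'²−z²)/(2L)=-0.0804
  θ2 = atan2(B,A) + arccos(C/0.3137) = 0.8729
φ3=240.0° → target in arm frame (-0.0696, 0.0294)
  A=0.2596, B=-0.2564, C=(l²−L²−A²−y'²−z²)/(2L)=-0.1804
  γ=atan2(-0.2564,0.2596)=-0.7791;  ψ=arccos(-0.4944)=2.0879;  θ3=γ+ψ≈1.3088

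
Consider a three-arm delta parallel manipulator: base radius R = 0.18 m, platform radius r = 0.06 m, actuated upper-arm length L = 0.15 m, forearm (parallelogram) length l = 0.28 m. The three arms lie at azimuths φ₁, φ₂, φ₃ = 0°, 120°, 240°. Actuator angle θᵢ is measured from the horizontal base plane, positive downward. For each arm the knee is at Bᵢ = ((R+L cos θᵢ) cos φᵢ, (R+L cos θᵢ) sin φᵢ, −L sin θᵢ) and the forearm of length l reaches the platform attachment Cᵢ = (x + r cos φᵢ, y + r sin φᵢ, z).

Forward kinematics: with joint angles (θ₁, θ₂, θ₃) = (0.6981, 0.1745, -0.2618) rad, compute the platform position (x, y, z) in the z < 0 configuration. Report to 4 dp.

S1 = (0.2349·cos0.0°, 0.2349·sin0.0°, -0.0964) = (0.2349, 0.0000, -0.0964)
S2 = (0.2677·cos120.0°, 0.2677·sin120.0°, -0.0260) = (-0.1339, 0.2319, -0.0260)
φ3=240.0°: virtual centre (-0.1324, -0.2294, 0.0388), radius l
|S₂|²−|S₁|² = 0.0079;  |S₃|²−|S₁|² = 0.0072
plane₁₂: -0.7375x+0.4637y+0.1407z = 0.0079
Cramer: x(z) = -0.0102+0.2798z;  y(z) = 0.0007+0.1415z
into |P−S₁|² = l²: 1.0983z² + 0.0559z + -0.0090 = 0;  Δ = 0.0427;  z = -0.1195 or 0.0686 → z<0 root = -0.1195
x = -0.0437, y = -0.0162

(-0.0437, -0.0162, -0.1195)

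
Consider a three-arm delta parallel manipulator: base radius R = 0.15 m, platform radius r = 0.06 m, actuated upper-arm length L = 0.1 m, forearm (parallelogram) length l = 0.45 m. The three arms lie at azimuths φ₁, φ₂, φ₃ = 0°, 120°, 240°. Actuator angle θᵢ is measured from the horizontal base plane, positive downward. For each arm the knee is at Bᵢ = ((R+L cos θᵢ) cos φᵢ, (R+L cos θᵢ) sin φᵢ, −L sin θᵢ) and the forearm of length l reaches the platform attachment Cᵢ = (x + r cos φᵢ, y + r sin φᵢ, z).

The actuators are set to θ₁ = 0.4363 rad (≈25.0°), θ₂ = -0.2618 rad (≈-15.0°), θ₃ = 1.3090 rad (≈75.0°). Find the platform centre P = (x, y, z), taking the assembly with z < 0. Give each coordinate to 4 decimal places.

(0.0253, 0.2169, -0.4047)

S1 = (0.1806·cos0.0°, 0.1806·sin0.0°, -0.0423) = (0.1806, 0.0000, -0.0423)
arm 2 at φ=120.0°: e+L cos θ2 = 0.1866;  S2 = (-0.0933, 0.1616, 0.0259)
φ3=240.0°: virtual centre (-0.0579, -0.1004, -0.0966), radius l
subtract pairs → two planes through P
linear system: -0.5479x+0.3232y = 0.0011−0.1363z; -0.4771x+-0.2007y = -0.0117−-0.1087z
det = 0.2642;  x = 0.0134+-0.0294z,  y = 0.0261+-0.4715z
into |P−S₁|² = l²: 1.2232z² + 0.0697z + -0.1721 = 0;  Δ = 0.8468;  z = -0.4047 or 0.3477 → z<0 root = -0.4047
x = 0.0253, y = 0.2169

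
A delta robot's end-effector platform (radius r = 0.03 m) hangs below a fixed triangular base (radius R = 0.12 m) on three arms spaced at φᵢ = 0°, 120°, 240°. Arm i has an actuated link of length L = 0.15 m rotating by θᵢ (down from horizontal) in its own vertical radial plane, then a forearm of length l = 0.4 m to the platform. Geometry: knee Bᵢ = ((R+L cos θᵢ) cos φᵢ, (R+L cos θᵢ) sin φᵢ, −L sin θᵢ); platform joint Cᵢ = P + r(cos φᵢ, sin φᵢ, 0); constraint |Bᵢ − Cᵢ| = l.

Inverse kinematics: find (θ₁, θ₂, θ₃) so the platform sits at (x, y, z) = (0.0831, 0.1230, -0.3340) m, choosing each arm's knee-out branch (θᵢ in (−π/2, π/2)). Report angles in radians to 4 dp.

θ₁ = -0.0870, θ₂ = 0.0000, θ₃ = 0.8726

rotate P by −φ1: (0.0831, 0.1230, -0.3340)
  A cos θ + B sin θ = C:  0.0069·cos θ + -0.3340·sin θ = 0.0359
  γ=atan2(-0.3340,0.0069)=-1.5501;  ψ=arccos(0.1074)=1.4632;  θ1=γ+ψ≈-0.0870
arm 2 (φ=120.0°): x'=0.0650, y'=-0.1335
  A cos θ + B sin θ = C:  0.0250·cos θ + -0.3340·sin θ = 0.0250
  √(A²+B²)=0.3349;  θ2 = -1.4960+1.4960 ≈ 0.0000
rotate P by −φ3: (-0.1481, 0.0105, -0.3340)
  A=0.2381, B=-0.3340, C=(l²−L²−A²−y'²−z²)/(2L)=-0.1028
  √(A²+B²)=0.4102;  θ3 = -0.9515+1.8242 ≈ 0.8726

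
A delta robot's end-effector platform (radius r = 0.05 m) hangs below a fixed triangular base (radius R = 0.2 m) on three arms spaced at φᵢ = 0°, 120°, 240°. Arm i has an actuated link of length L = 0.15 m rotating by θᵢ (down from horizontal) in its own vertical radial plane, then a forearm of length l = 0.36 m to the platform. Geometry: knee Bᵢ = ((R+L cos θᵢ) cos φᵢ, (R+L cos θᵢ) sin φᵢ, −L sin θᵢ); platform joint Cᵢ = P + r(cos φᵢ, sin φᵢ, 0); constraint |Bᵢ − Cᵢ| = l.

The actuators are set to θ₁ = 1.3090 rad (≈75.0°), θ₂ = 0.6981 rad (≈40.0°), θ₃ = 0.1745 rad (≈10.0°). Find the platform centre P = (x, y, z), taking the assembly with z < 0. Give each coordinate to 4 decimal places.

centre 1 = (0.1888·cos0.0°, 0.1888·sin0.0°, -0.1449) = (0.1888, 0.0000, -0.1449)
φ2=120.0°: virtual centre (-0.1325, 0.2294, -0.0964), radius l
centre 3 = (0.2977·cos240.0°, 0.2977·sin240.0°, -0.0260) = (-0.1489, -0.2578, -0.0260)
subtract pairs → two planes through P
plane₁₂: -0.6426x+0.4588y+0.0969z = 0.0228
det = 0.6412;  x = -0.0417+0.2480z,  y = -0.0087+0.1361z
into |P−centre ₁|² = l²: 1.0800z² + 0.1730z + -0.0554 = 0;  Δ = 0.2692;  z = -0.3203 or 0.1601 → z<0 root = -0.3203
x = -0.1212, y = -0.0523

(-0.1212, -0.0523, -0.3203)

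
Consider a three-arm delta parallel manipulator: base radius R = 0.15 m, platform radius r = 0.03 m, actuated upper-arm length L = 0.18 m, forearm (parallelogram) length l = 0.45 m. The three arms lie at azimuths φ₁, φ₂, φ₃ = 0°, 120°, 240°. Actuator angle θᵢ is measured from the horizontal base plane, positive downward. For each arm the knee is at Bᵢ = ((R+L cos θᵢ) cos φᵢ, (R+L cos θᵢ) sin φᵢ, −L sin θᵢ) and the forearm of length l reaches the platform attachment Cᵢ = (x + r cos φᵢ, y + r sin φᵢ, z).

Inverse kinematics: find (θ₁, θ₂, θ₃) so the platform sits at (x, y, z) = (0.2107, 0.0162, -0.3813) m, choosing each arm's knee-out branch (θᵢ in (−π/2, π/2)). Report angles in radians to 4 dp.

φ1=0.0° → target in arm frame (0.2107, 0.0162)
  A cos θ + B sin θ = C:  -0.0907·cos θ + -0.3813·sin θ = 0.0451
  γ=atan2(-0.3813,-0.0907)=-1.8043;  ψ=arccos(0.1150)=1.4556;  θ1=γ+ψ≈-0.3488
arm 2 (φ=120.0°): x'=-0.0913, y'=-0.1906
  A=0.2113, B=-0.3813, C=(l²−L²−A²−y'²−z²)/(2L)=-0.1563
  θ2 = atan2(B,A) + arccos(C/0.4359) = 0.8727
arm 3 (φ=240.0°): x'=-0.1194, y'=0.1744
  A cos θ + B sin θ = C:  0.2394·cos θ + -0.3813·sin θ = -0.1750
  √(A²+B²)=0.4502;  θ3 = -1.0102+1.9700 ≈ 0.9598

θ₁ = -0.3488, θ₂ = 0.8727, θ₃ = 0.9598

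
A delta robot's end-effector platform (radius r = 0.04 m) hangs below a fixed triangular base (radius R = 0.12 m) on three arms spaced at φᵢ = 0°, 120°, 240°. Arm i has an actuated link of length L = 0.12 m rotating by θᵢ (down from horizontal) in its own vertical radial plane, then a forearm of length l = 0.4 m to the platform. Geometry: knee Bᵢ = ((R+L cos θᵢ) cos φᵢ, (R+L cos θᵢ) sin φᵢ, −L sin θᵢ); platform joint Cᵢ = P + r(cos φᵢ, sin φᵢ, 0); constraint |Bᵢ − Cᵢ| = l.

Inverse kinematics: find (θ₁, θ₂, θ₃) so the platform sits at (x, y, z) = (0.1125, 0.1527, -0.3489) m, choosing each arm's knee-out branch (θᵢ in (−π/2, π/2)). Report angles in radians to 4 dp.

arm 1 (φ=0.0°): x'=0.1125, y'=0.1527
  A cos θ + B sin θ = C:  -0.0325·cos θ + -0.3489·sin θ = -0.0021
  γ=atan2(-0.3489,-0.0325)=-1.6637;  ψ=arccos(-0.0060)=1.5768;  θ1=γ+ψ≈-0.0869
φ2=120.0° → target in arm frame (0.0760, -0.1738)
  A cos θ + B sin θ = C:  0.0040·cos θ + -0.3489·sin θ = -0.0264
  γ=atan2(-0.3489,0.0040)=-1.5593;  ψ=arccos(-0.0758)=1.6467;  θ2=γ+ψ≈0.0873
arm 3 (φ=240.0°): x'=-0.1885, y'=0.0211
  A=0.2685, B=-0.3489, C=(l²−L²−A²−y'²−z²)/(2L)=-0.2028
  √(A²+B²)=0.4402;  θ3 = -0.9149+2.0494 ≈ 1.1345

θ₁ = -0.0869, θ₂ = 0.0873, θ₃ = 1.1345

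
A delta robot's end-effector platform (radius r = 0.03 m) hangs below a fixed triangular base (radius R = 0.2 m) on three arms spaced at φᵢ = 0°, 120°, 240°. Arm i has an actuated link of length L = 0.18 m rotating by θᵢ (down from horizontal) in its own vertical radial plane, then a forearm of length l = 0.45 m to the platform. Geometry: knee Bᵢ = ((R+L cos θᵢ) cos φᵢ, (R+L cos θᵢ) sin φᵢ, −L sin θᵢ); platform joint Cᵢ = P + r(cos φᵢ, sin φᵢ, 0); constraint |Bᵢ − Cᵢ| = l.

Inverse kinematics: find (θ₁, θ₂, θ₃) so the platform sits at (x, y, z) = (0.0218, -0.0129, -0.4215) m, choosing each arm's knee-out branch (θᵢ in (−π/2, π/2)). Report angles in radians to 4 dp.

θ₁ = 0.5238, θ₂ = 0.6984, θ₃ = 0.6110

arm 1 (φ=0.0°): x'=0.0218, y'=-0.0129
  A cos θ + B sin θ = C:  0.1482·cos θ + -0.4215·sin θ = -0.0825
  √(A²+B²)=0.4468;  θ1 = -1.2327+1.7565 ≈ 0.5238
rotate P by −φ2: (-0.0221, -0.0124, -0.4215)
  A=0.1921, B=-0.4215, C=(l²−L²−A²−y'²−z²)/(2L)=-0.1239
  θ2 = atan2(B,A) + arccos(C/0.4632) = 0.6984
rotate P by −φ3: (0.0003, 0.0253, -0.4215)
  A cos θ + B sin θ = C:  0.1697·cos θ + -0.4215·sin θ = -0.1028
  √(A²+B²)=0.4544;  θ3 = -1.1880+1.7990 ≈ 0.6110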